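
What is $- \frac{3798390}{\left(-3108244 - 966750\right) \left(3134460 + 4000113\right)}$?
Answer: $\frac{633065}{4845557027927} \approx 1.3065 \cdot 10^{-7}$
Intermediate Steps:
$- \frac{3798390}{\left(-3108244 - 966750\right) \left(3134460 + 4000113\right)} = - \frac{3798390}{\left(-4074994\right) 7134573} = - \frac{3798390}{-29073342167562} = \left(-3798390\right) \left(- \frac{1}{29073342167562}\right) = \frac{633065}{4845557027927}$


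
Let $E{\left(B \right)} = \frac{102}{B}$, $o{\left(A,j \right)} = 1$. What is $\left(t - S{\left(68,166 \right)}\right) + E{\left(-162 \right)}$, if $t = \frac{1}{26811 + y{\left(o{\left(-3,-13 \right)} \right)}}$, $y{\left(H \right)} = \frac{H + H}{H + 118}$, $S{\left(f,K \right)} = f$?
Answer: $- \frac{5912013670}{86143797} \approx -68.63$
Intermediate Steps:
$y{\left(H \right)} = \frac{2 H}{118 + H}$
$t = \frac{119}{3190511}$ ($t = \frac{1}{26811 + 2 \cdot 1 \frac{1}{118 + 1}} = \frac{1}{26811 + 2 \cdot 1 \cdot \frac{1}{119}} = \frac{1}{26811 + \frac{2}{119}} = \frac{1}{\frac{3190511}{119}} = \frac{119}{3190511} \approx 3.7298 \cdot 10^{-5}$)
$\left(t - S{\left(68,166 \right)}\right) + E{\left(-162 \right)} = \left(\frac{119}{3190511} - 68\right) + \frac{102}{-162} = \left(\frac{119}{3190511} - 68\right) + 102 \left(- \frac{1}{162}\right) = - \frac{216954629}{3190511} - \frac{17}{27} = - \frac{5912013670}{86143797}$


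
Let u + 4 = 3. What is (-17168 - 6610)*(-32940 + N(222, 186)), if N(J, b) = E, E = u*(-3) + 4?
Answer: 783080874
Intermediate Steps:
u = -1 (u = -4 + 3 = -1)
E = 7 (E = -1*(-3) + 4 = 3 + 4 = 7)
N(J, b) = 7
(-17168 - 6610)*(-32940 + N(222, 186)) = (-17168 - 6610)*(-32940 + 7) = -23778*(-32933) = 783080874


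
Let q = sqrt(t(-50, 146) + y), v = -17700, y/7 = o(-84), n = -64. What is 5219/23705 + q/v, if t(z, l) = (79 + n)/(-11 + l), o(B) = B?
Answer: 5219/23705 - I*sqrt(5291)/53100 ≈ 0.22016 - 0.0013699*I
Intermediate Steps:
y = -588 (y = 7*(-84) = -588)
t(z, l) = 15/(-11 + l) (t(z, l) = (79 - 64)/(-11 + l) = 15/(-11 + l))
q = I*sqrt(5291)/3 (q = sqrt(15/(-11 + 146) - 588) = sqrt(15/135 - 588) = sqrt(15*(1/135) - 588) = sqrt(1/9 - 588) = sqrt(-5291/9) = I*sqrt(5291)/3 ≈ 24.246*I)
5219/23705 + q/v = 5219/23705 + (I*sqrt(5291)/3)/(-17700) = 5219*(1/23705) + (I*sqrt(5291)/3)*(-1/17700) = 5219/23705 - I*sqrt(5291)/53100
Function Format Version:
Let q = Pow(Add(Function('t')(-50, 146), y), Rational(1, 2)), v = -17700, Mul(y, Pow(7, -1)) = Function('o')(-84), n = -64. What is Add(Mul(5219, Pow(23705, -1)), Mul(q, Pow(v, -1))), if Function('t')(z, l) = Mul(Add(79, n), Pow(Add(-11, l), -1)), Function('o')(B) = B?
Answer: Add(Rational(5219, 23705), Mul(Rational(-1, 53100), I, Pow(5291, Rational(1, 2)))) ≈ Add(0.22016, Mul(-0.0013699, I))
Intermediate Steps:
y = -588 (y = Mul(7, -84) = -588)
Function('t')(z, l) = Mul(15, Pow(Add(-11, l), -1)) (Function('t')(z, l) = Mul(Add(79, -64), Pow(Add(-11, l), -1)) = Mul(15, Pow(Add(-11, l), -1)))
q = Mul(Rational(1, 3), I, Pow(5291, Rational(1, 2))) (q = Pow(Add(Mul(15, Pow(Add(-11, 146), -1)), -588), Rational(1, 2)) = Pow(Add(Mul(15, Pow(135, -1)), -588), Rational(1, 2)) = Pow(Add(Mul(15, Rational(1, 135)), -588), Rational(1, 2)) = Pow(Add(Rational(1, 9), -588), Rational(1, 2)) = Pow(Rational(-5291, 9), Rational(1, 2)) = Mul(Rational(1, 3), I, Pow(5291, Rational(1, 2))) ≈ Mul(24.246, I))
Add(Mul(5219, Pow(23705, -1)), Mul(q, Pow(v, -1))) = Add(Mul(5219, Pow(23705, -1)), Mul(Mul(Rational(1, 3), I, Pow(5291, Rational(1, 2))), Pow(-17700, -1))) = Add(Mul(5219, Rational(1, 23705)), Mul(Mul(Rational(1, 3), I, Pow(5291, Rational(1, 2))), Rational(-1, 17700))) = Add(Rational(5219, 23705), Mul(Rational(-1, 53100), I, Pow(5291, Rational(1, 2))))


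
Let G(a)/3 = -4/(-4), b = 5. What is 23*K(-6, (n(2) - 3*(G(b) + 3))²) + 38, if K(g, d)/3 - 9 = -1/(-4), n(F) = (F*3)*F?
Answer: 2705/4 ≈ 676.25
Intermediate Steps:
G(a) = 3 (G(a) = 3*(-4/(-4)) = 3*(-4*(-¼)) = 3*1 = 3)
n(F) = 3*F² (n(F) = (3*F)*F = 3*F²)
K(g, d) = 111/4 (K(g, d) = 27 + 3*(-1/(-4)) = 27 + 3*(-1*(-¼)) = 27 + 3*(¼) = 27 + ¾ = 111/4)
23*K(-6, (n(2) - 3*(G(b) + 3))²) + 38 = 23*(111/4) + 38 = 2553/4 + 38 = 2705/4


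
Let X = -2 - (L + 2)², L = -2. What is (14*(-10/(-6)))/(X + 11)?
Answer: 70/27 ≈ 2.5926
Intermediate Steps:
X = -2 (X = -2 - (-2 + 2)² = -2 - 1*0² = -2 - 1*0 = -2 + 0 = -2)
(14*(-10/(-6)))/(X + 11) = (14*(-10/(-6)))/(-2 + 11) = (14*(-10*(-⅙)))/9 = (14*(5/3))*(⅑) = (70/3)*(⅑) = 70/27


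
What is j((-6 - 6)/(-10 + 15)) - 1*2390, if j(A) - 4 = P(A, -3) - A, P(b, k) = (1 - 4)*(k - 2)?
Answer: -11843/5 ≈ -2368.6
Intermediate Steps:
P(b, k) = 6 - 3*k (P(b, k) = -3*(-2 + k) = 6 - 3*k)
j(A) = 19 - A (j(A) = 4 + ((6 - 3*(-3)) - A) = 4 + ((6 + 9) - A) = 4 + (15 - A) = 19 - A)
j((-6 - 6)/(-10 + 15)) - 1*2390 = (19 - (-6 - 6)/(-10 + 15)) - 1*2390 = (19 - (-12)/5) - 2390 = (19 - 1*(-12/5)) - 2390 = (19 + 12/5) - 2390 = 107/5 - 2390 = -11843/5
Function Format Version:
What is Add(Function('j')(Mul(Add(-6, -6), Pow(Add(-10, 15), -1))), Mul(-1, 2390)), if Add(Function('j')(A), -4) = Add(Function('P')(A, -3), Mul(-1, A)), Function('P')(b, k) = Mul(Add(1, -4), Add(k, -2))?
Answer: Rational(-11843, 5) ≈ -2368.6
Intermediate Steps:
Function('P')(b, k) = Add(6, Mul(-3, k)) (Function('P')(b, k) = Mul(-3, Add(-2, k)) = Add(6, Mul(-3, k)))
Function('j')(A) = Add(19, Mul(-1, A)) (Function('j')(A) = Add(4, Add(Add(6, Mul(-3, -3)), Mul(-1, A))) = Add(4, Add(Add(6, 9), Mul(-1, A))) = Add(4, Add(15, Mul(-1, A))) = Add(19, Mul(-1, A)))
Add(Function('j')(Mul(Add(-6, -6), Pow(Add(-10, 15), -1))), Mul(-1, 2390)) = Add(Add(19, Mul(-1, Mul(Add(-6, -6), Pow(Add(-10, 15), -1)))), Mul(-1, 2390)) = Add(Add(19, Mul(-1, Mul(-12, Pow(5, -1)))), -2390) = Add(Add(19, Mul(-1, Mul(-12, Rational(1, 5)))), -2390) = Add(Add(19, Mul(-1, Rational(-12, 5))), -2390) = Add(Add(19, Rational(12, 5)), -2390) = Add(Rational(107, 5), -2390) = Rational(-11843, 5)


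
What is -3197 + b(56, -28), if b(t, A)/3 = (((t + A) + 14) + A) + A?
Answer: -3239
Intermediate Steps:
b(t, A) = 42 + 3*t + 9*A (b(t, A) = 3*((((t + A) + 14) + A) + A) = 3*((((A + t) + 14) + A) + A) = 3*(((14 + A + t) + A) + A) = 3*((14 + t + 2*A) + A) = 3*(14 + t + 3*A) = 42 + 3*t + 9*A)
-3197 + b(56, -28) = -3197 + (42 + 3*56 + 9*(-28)) = -3197 + (42 + 168 - 252) = -3197 - 42 = -3239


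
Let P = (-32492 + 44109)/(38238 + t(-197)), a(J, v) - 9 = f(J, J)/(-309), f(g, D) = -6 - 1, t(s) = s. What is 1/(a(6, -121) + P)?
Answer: 11754669/109647961 ≈ 0.10720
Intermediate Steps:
f(g, D) = -7
a(J, v) = 2788/309 (a(J, v) = 9 - 7/(-309) = 9 - 7*(-1/309) = 9 + 7/309 = 2788/309)
P = 11617/38041 (P = (-32492 + 44109)/(38238 - 197) = 11617/38041 ≈ 0.30538)
1/(a(6, -121) + P) = 1/(2788/309 + 11617/38041) = 1/(109647961/11754669) = 11754669/109647961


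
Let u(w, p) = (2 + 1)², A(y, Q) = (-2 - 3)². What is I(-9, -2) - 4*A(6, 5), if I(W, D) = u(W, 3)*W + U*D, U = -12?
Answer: -157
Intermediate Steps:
A(y, Q) = 25 (A(y, Q) = (-5)² = 25)
u(w, p) = 9 (u(w, p) = 3² = 9)
I(W, D) = -12*D + 9*W (I(W, D) = 9*W - 12*D = -12*D + 9*W)
I(-9, -2) - 4*A(6, 5) = (-12*(-2) + 9*(-9)) - 4*25 = (24 - 81) - 100 = -57 - 100 = -157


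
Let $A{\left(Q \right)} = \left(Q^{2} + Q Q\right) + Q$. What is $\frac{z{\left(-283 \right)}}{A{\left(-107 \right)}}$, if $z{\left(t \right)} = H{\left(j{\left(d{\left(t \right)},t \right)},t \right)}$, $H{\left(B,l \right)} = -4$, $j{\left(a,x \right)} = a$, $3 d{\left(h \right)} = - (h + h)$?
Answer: $- \frac{4}{22791} \approx -0.00017551$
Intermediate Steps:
$d{\left(h \right)} = - \frac{2 h}{3}$ ($d{\left(h \right)} = \frac{\left(-1\right) \left(h + h\right)}{3} = \frac{\left(-1\right) 2 h}{3} = \frac{\left(-2\right) h}{3} = - \frac{2 h}{3}$)
$A{\left(Q \right)} = Q + 2 Q^{2}$ ($A{\left(Q \right)} = \left(Q^{2} + Q^{2}\right) + Q = 2 Q^{2} + Q = Q + 2 Q^{2}$)
$z{\left(t \right)} = -4$
$\frac{z{\left(-283 \right)}}{A{\left(-107 \right)}} = - \frac{4}{\left(-107\right) \left(1 + 2 \left(-107\right)\right)} = - \frac{4}{\left(-107\right) \left(1 - 214\right)} = - \frac{4}{\left(-107\right) \left(-213\right)} = - \frac{4}{22791}$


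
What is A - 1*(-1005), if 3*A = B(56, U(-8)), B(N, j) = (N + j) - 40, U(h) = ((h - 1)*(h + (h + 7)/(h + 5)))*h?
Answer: 2479/3 ≈ 826.33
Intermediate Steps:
U(h) = h*(-1 + h)*(h + (7 + h)/(5 + h)) (U(h) = ((-1 + h)*(h + (7 + h)/(5 + h)))*h = h*(-1 + h)*(h + (7 + h)/(5 + h)))
B(N, j) = -40 + N + j
A = -536/3 (A = (-40 + 56 - 8*(-7 - 8 + (-8)³ + 5*(-8)²)/(5 - 8))/3 = (-40 + 56 - 8*(-7 - 8 - 512 + 5*64)/(-3))/3 = (-40 + 56 - 8*(-⅓)*(-7 - 8 - 512 + 320))/3 = (-40 + 56 - 8*(-⅓)*(-207))/3 = (-40 + 56 - 552)/3 = (⅓)*(-536) = -536/3 ≈ -178.67)
A - 1*(-1005) = -536/3 - 1*(-1005) = -536/3 + 1005 = 2479/3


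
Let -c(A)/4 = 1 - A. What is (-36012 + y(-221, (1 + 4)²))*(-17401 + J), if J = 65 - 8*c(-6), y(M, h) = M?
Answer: 620019096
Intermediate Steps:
c(A) = -4 + 4*A (c(A) = -4*(1 - A) = -4 + 4*A)
J = 289 (J = 65 - 8*(-4 + 4*(-6)) = 65 - 8*(-4 - 24) = 65 - 8*(-28) = 65 + 224 = 289)
(-36012 + y(-221, (1 + 4)²))*(-17401 + J) = (-36012 - 221)*(-17401 + 289) = -36233*(-17112) = 620019096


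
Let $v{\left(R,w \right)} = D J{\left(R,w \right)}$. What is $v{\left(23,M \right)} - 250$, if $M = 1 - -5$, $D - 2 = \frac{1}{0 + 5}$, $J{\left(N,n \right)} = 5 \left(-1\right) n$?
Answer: $-316$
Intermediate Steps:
$J{\left(N,n \right)} = - 5 n$
$D = \frac{11}{5}$ ($D = 2 + \frac{1}{0 + 5} = 2 + \frac{1}{5} = \frac{11}{5} \approx 2.2$)
$M = 6$ ($M = 1 + 5 = 6$)
$v{\left(R,w \right)} = - 11 w$ ($v{\left(R,w \right)} = \frac{11 \left(- 5 w\right)}{5} = - 11 w$)
$v{\left(23,M \right)} - 250 = \left(-11\right) 6 - 250 = -66 - 250 = -316$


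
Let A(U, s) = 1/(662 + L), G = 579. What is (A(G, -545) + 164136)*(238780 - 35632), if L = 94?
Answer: 233407302777/7 ≈ 3.3344e+10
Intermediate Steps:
A(U, s) = 1/756 (A(U, s) = 1/(662 + 94) = 1/756)
(A(G, -545) + 164136)*(238780 - 35632) = (1/756 + 164136)*(238780 - 35632) = (124086817/756)*203148 = 233407302777/7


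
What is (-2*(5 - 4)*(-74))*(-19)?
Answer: -2812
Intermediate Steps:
(-2*(5 - 4)*(-74))*(-19) = (-2*1*(-74))*(-19) = -2*(-74)*(-19) = 148*(-19) = -2812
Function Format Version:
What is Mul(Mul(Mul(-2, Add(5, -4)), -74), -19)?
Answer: -2812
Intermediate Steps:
Mul(Mul(Mul(-2, Add(5, -4)), -74), -19) = Mul(Mul(Mul(-2, 1), -74), -19) = Mul(Mul(-2, -74), -19) = Mul(148, -19) = -2812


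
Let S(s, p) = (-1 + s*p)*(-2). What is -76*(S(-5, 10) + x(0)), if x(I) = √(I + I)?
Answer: -7752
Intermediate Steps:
S(s, p) = 2 - 2*p*s (S(s, p) = (-1 + p*s)*(-2) = 2 - 2*p*s)
x(I) = √2*√I (x(I) = √(2*I) = √2*√I)
-76*(S(-5, 10) + x(0)) = -76*((2 - 2*10*(-5)) + √2*√0) = -76*((2 + 100) + √2*0) = -76*(102 + 0) = -76*102 = -7752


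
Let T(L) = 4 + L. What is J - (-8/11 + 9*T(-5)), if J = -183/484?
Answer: 4525/484 ≈ 9.3492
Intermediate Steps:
J = -183/484 (J = -183*1/484 = -183/484 ≈ -0.37810)
J - (-8/11 + 9*T(-5)) = -183/484 - (-8/11 + 9*(4 - 5)) = -183/484 - (-8*1/11 + 9*(-1)) = -183/484 - (-8/11 - 9) = -183/484 - 1*(-107/11) = -183/484 + 107/11 = 4525/484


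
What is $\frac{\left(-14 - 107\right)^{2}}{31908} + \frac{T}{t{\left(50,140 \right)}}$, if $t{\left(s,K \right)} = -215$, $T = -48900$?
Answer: $\frac{312689803}{1372044} \approx 227.9$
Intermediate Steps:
$\frac{\left(-14 - 107\right)^{2}}{31908} + \frac{T}{t{\left(50,140 \right)}} = \frac{\left(-14 - 107\right)^{2}}{31908} - \frac{48900}{-215} = \left(-121\right)^{2} \cdot \frac{1}{31908} - - \frac{9780}{43} = 14641 \cdot \frac{1}{31908} + \frac{9780}{43} = \frac{14641}{31908} + \frac{9780}{43} = \frac{312689803}{1372044}$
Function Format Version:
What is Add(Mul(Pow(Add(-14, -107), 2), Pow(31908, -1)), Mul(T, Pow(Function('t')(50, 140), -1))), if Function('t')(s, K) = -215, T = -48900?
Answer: Rational(312689803, 1372044) ≈ 227.90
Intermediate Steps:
Add(Mul(Pow(Add(-14, -107), 2), Pow(31908, -1)), Mul(T, Pow(Function('t')(50, 140), -1))) = Add(Mul(Pow(Add(-14, -107), 2), Pow(31908, -1)), Mul(-48900, Pow(-215, -1))) = Add(Mul(Pow(-121, 2), Rational(1, 31908)), Mul(-48900, Rational(-1, 215))) = Add(Mul(14641, Rational(1, 31908)), Rational(9780, 43)) = Add(Rational(14641, 31908), Rational(9780, 43)) = Rational(312689803, 1372044)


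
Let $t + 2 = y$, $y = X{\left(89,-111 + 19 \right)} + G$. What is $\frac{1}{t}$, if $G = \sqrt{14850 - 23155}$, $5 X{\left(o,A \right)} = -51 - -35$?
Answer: $- \frac{130}{208301} - \frac{25 i \sqrt{8305}}{208301} \approx -0.0006241 - 0.010938 i$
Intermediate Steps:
$X{\left(o,A \right)} = - \frac{16}{5}$ ($X{\left(o,A \right)} = \frac{-51 - -35}{5} = \frac{-51 + 35}{5} = \frac{1}{5} \left(-16\right) = - \frac{16}{5}$)
$G = i \sqrt{8305}$ ($G = \sqrt{-8305} = i \sqrt{8305} \approx 91.132 i$)
$y = - \frac{16}{5} + i \sqrt{8305} \approx -3.2 + 91.132 i$
$t = - \frac{26}{5} + i \sqrt{8305}$ ($t = -2 - \left(\frac{16}{5} - i \sqrt{8305}\right) = - \frac{26}{5} + i \sqrt{8305} \approx -5.2 + 91.132 i$)
$\frac{1}{t} = \frac{1}{- \frac{26}{5} + i \sqrt{8305}}$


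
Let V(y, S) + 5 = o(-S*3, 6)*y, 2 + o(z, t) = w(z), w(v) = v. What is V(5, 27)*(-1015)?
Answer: 426300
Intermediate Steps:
o(z, t) = -2 + z
V(y, S) = -5 + y*(-2 - 3*S) (V(y, S) = -5 + (-2 - S*3)*y = -5 + (-2 - 3*S)*y = -5 + y*(-2 - 3*S))
V(5, 27)*(-1015) = (-5 - 1*5*(2 + 3*27))*(-1015) = (-5 - 1*5*(2 + 81))*(-1015) = (-5 - 1*5*83)*(-1015) = (-5 - 415)*(-1015) = -420*(-1015) = 426300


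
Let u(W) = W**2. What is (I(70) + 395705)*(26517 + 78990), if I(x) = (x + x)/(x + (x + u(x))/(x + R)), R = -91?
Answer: 1043738970228/25 ≈ 4.1750e+10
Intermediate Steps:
I(x) = 2*x/(x + (x + x**2)/(-91 + x)) (I(x) = (x + x)/(x + (x + x**2)/(x - 91)) = (2*x)/(x + (x + x**2)/(-91 + x)) = 2*x/(x + (x + x**2)/(-91 + x)))
(I(70) + 395705)*(26517 + 78990) = ((-91 + 70)/(-45 + 70) + 395705)*(26517 + 78990) = (-21/25 + 395705)*105507 = (9892604/25)*105507 = 1043738970228/25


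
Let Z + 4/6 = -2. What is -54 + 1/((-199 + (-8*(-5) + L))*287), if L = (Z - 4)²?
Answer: -15978447/295897 ≈ -54.000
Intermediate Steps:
Z = -8/3 (Z = -⅔ - 2 = -8/3 ≈ -2.6667)
L = 400/9 (L = (-8/3 - 4)² = (-20/3)² = 400/9 ≈ 44.444)
-54 + 1/((-199 + (-8*(-5) + L))*287) = -54 + 1/((-199 + (-8*(-5) + 400/9))*287) = -54 + (1/287)/(-199 + (40 + 400/9)) = -54 + (1/287)/(-199 + 760/9) = -54 + (1/287)/(-1031/9) = -54 - 9/1031*1/287 = -54 - 9/295897 = -15978447/295897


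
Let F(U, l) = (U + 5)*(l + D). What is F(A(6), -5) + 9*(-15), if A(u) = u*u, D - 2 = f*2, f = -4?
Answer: -586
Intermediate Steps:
D = -6 (D = 2 - 4*2 = 2 - 8 = -6)
A(u) = u²
F(U, l) = (-6 + l)*(5 + U) (F(U, l) = (U + 5)*(l - 6) = (5 + U)*(-6 + l) = (-6 + l)*(5 + U))
F(A(6), -5) + 9*(-15) = (-30 - 6*6² + 5*(-5) + 6²*(-5)) + 9*(-15) = (-30 - 6*36 - 25 + 36*(-5)) - 135 = (-30 - 216 - 25 - 180) - 135 = -451 - 135 = -586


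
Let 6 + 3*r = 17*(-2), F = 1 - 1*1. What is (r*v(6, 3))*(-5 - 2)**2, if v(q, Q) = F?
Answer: 0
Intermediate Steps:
F = 0 (F = 1 - 1 = 0)
v(q, Q) = 0
r = -40/3 (r = -2 + (17*(-2))/3 = -2 + (1/3)*(-34) = -2 - 34/3 = -40/3 ≈ -13.333)
(r*v(6, 3))*(-5 - 2)**2 = (-40/3*0)*(-5 - 2)**2 = 0*(-7)**2 = 0*49 = 0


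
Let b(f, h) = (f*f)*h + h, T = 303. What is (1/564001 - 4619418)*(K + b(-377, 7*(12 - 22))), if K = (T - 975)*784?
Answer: 27293577868433178316/564001 ≈ 4.8393e+13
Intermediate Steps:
b(f, h) = h + h*f**2 (b(f, h) = f**2*h + h = h*f**2 + h = h + h*f**2)
K = -526848 (K = (303 - 975)*784 = -672*784 = -526848)
(1/564001 - 4619418)*(K + b(-377, 7*(12 - 22))) = (1/564001 - 4619418)*(-526848 + (7*(12 - 22))*(1 + (-377)**2)) = (1/564001 - 4619418)*(-526848 + (7*(-10))*(1 + 142129)) = -2605356371417*(-526848 - 70*142130)/564001 = -2605356371417*(-526848 - 9949100)/564001 = -2605356371417/564001*(-10475948) = 27293577868433178316/564001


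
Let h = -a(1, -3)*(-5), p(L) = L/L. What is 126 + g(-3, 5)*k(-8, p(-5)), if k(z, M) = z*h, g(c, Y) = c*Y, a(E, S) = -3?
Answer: -1674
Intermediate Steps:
p(L) = 1
g(c, Y) = Y*c
h = -15 (h = -1*(-3)*(-5) = 3*(-5) = -15)
k(z, M) = -15*z (k(z, M) = z*(-15) = -15*z)
126 + g(-3, 5)*k(-8, p(-5)) = 126 + (5*(-3))*(-15*(-8)) = 126 - 15*120 = 126 - 1800 = -1674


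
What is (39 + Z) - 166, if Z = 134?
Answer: 7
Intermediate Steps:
(39 + Z) - 166 = (39 + 134) - 166 = 173 - 166 = 7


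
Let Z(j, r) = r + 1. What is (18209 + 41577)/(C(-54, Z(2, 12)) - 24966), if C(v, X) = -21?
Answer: -59786/24987 ≈ -2.3927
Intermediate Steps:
Z(j, r) = 1 + r
(18209 + 41577)/(C(-54, Z(2, 12)) - 24966) = (18209 + 41577)/(-21 - 24966) = 59786/(-24987) = 59786*(-1/24987) = -59786/24987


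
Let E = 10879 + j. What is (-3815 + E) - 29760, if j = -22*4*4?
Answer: -23048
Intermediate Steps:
j = -352 (j = -88*4 = -352)
E = 10527 (E = 10879 - 352 = 10527)
(-3815 + E) - 29760 = (-3815 + 10527) - 29760 = 6712 - 29760 = -23048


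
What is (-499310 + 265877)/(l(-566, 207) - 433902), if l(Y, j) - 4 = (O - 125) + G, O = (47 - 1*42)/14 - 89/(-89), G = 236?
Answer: 1089354/2024333 ≈ 0.53813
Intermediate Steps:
O = 19/14 (O = (47 - 42)*(1/14) - 89*(-1/89) = 5*(1/14) + 1 = 5/14 + 1 = 19/14 ≈ 1.3571)
l(Y, j) = 1629/14 (l(Y, j) = 4 + ((19/14 - 125) + 236) = 4 + (-1731/14 + 236) = 4 + 1573/14 = 1629/14)
(-499310 + 265877)/(l(-566, 207) - 433902) = (-499310 + 265877)/(1629/14 - 433902) = -233433/(-6072999/14) = -233433*(-14/6072999) = 1089354/2024333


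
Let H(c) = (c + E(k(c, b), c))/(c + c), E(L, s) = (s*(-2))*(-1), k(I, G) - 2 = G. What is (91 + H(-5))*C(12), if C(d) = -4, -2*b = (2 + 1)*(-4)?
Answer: -370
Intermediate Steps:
b = 6 (b = -(2 + 1)*(-4)/2 = -3*(-4)/2 = -½*(-12) = 6)
k(I, G) = 2 + G
E(L, s) = 2*s (E(L, s) = -2*s*(-1) = 2*s)
H(c) = 3/2 (H(c) = (c + 2*c)/(c + c) = (3*c)/((2*c)) = (3*c)*(1/(2*c)) = 3/2)
(91 + H(-5))*C(12) = (91 + 3/2)*(-4) = (185/2)*(-4) = -370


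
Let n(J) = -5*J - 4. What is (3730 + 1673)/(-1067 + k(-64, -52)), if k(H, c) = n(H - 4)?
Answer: -5403/731 ≈ -7.3912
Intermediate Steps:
n(J) = -4 - 5*J
k(H, c) = 16 - 5*H (k(H, c) = -4 - 5*(H - 4) = -4 - 5*(-4 + H) = -4 + (20 - 5*H) = 16 - 5*H)
(3730 + 1673)/(-1067 + k(-64, -52)) = (3730 + 1673)/(-1067 + (16 - 5*(-64))) = 5403/(-1067 + (16 + 320)) = 5403/(-1067 + 336) = 5403/(-731) = 5403*(-1/731) = -5403/731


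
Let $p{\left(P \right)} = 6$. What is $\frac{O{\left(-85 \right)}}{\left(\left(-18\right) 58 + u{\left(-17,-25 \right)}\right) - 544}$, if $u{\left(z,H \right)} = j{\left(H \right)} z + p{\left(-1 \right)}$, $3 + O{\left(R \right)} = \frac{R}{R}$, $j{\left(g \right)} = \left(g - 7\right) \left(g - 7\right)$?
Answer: $\frac{1}{9495} \approx 0.00010532$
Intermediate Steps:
$j{\left(g \right)} = \left(-7 + g\right)^{2}$ ($j{\left(g \right)} = \left(-7 + g\right) \left(-7 + g\right) = \left(-7 + g\right)^{2}$)
$O{\left(R \right)} = -2$ ($O{\left(R \right)} = -3 + \frac{R}{R} = -3 + 1 = -2$)
$u{\left(z,H \right)} = 6 + z \left(-7 + H\right)^{2}$ ($u{\left(z,H \right)} = \left(-7 + H\right)^{2} z + 6 = z \left(-7 + H\right)^{2} + 6 = 6 + z \left(-7 + H\right)^{2}$)
$\frac{O{\left(-85 \right)}}{\left(\left(-18\right) 58 + u{\left(-17,-25 \right)}\right) - 544} = - \frac{2}{\left(\left(-18\right) 58 + \left(6 - 17 \left(-7 - 25\right)^{2}\right)\right) - 544} = - \frac{2}{\left(-1044 + \left(6 - 17 \left(-32\right)^{2}\right)\right) - 544} = - \frac{2}{\left(-1044 + \left(6 - 17408\right)\right) - 544} = - \frac{2}{\left(-1044 - 17402\right) - 544} = - \frac{2}{-18446 - 544} = - \frac{2}{-18990} = \left(-2\right) \left(- \frac{1}{18990}\right) = \frac{1}{9495}$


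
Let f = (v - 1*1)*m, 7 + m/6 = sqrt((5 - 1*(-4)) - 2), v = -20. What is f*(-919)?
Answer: -810558 + 115794*sqrt(7) ≈ -5.0420e+5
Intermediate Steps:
m = -42 + 6*sqrt(7) (m = -42 + 6*sqrt((5 - 1*(-4)) - 2) = -42 + 6*sqrt((5 + 4) - 2) = -42 + 6*sqrt(9 - 2) = -42 + 6*sqrt(7) ≈ -26.125)
f = 882 - 126*sqrt(7) (f = (-20 - 1*1)*(-42 + 6*sqrt(7)) = (-20 - 1)*(-42 + 6*sqrt(7)) = -21*(-42 + 6*sqrt(7)) = 882 - 126*sqrt(7) ≈ 548.64)
f*(-919) = (882 - 126*sqrt(7))*(-919) = -810558 + 115794*sqrt(7)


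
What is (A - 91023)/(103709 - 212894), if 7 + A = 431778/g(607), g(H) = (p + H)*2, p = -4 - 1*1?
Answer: 54584171/65729370 ≈ 0.83044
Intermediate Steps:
p = -5 (p = -4 - 1 = -5)
g(H) = -10 + 2*H (g(H) = (-5 + H)*2 = -10 + 2*H)
A = 211675/602 (A = -7 + 431778/(-10 + 2*607) = -7 + 431778/(-10 + 1214) = -7 + 431778/1204 = -7 + 431778*(1/1204) = -7 + 215889/602 = 211675/602 ≈ 351.62)
(A - 91023)/(103709 - 212894) = (211675/602 - 91023)/(103709 - 212894) = -54584171/602/(-109185) = -54584171/602*(-1/109185) = 54584171/65729370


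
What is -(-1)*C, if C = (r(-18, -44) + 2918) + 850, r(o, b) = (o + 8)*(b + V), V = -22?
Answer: 4428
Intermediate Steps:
r(o, b) = (-22 + b)*(8 + o) (r(o, b) = (o + 8)*(b - 22) = (8 + o)*(-22 + b) = (-22 + b)*(8 + o))
C = 4428 (C = ((-176 - 22*(-18) + 8*(-44) - 44*(-18)) + 2918) + 850 = ((-176 + 396 - 352 + 792) + 2918) + 850 = (660 + 2918) + 850 = 3578 + 850 = 4428)
-(-1)*C = -(-1)*4428 = -1*(-4428) = 4428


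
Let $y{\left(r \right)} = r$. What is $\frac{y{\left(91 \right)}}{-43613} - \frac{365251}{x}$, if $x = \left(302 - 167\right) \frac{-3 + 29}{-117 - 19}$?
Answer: $\frac{1083218886979}{76540815} \approx 14152.0$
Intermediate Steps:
$x = - \frac{1755}{68}$ ($x = 135 \frac{26}{-136} = 135 \cdot 26 \left(- \frac{1}{136}\right) = 135 \left(- \frac{13}{68}\right) = - \frac{1755}{68} \approx -25.809$)
$\frac{y{\left(91 \right)}}{-43613} - \frac{365251}{x} = \frac{91}{-43613} - \frac{365251}{- \frac{1755}{68}} = 91 \left(- \frac{1}{43613}\right) - - \frac{24837068}{1755} = - \frac{91}{43613} + \frac{24837068}{1755} = \frac{1083218886979}{76540815}$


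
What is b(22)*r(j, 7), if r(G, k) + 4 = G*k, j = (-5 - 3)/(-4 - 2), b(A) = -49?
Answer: -784/3 ≈ -261.33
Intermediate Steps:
j = 4/3 (j = -8/(-6) = -8*(-⅙) = 4/3 ≈ 1.3333)
r(G, k) = -4 + G*k
b(22)*r(j, 7) = -49*(-4 + (4/3)*7) = -49*(-4 + 28/3) = -49*16/3 = -784/3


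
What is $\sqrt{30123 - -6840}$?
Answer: $111 \sqrt{3} \approx 192.26$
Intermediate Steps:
$\sqrt{30123 - -6840} = \sqrt{30123 + 6840} = \sqrt{36963} = 111 \sqrt{3}$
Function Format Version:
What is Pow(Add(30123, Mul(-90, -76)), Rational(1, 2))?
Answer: Mul(111, Pow(3, Rational(1, 2))) ≈ 192.26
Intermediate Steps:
Pow(Add(30123, Mul(-90, -76)), Rational(1, 2)) = Pow(Add(30123, 6840), Rational(1, 2)) = Pow(36963, Rational(1, 2)) = Mul(111, Pow(3, Rational(1, 2)))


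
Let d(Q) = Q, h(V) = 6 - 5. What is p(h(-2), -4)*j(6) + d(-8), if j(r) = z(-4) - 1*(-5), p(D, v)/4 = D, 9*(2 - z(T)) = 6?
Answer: 52/3 ≈ 17.333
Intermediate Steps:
z(T) = 4/3 (z(T) = 2 - 1/9*6 = 2 - 2/3 = 4/3)
h(V) = 1
p(D, v) = 4*D
j(r) = 19/3 (j(r) = 4/3 - 1*(-5) = 4/3 + 5 = 19/3)
p(h(-2), -4)*j(6) + d(-8) = (4*1)*(19/3) - 8 = 4*(19/3) - 8 = 76/3 - 8 = 52/3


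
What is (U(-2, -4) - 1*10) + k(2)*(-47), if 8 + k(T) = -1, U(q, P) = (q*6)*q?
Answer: 437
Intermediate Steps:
U(q, P) = 6*q² (U(q, P) = (6*q)*q = 6*q²)
k(T) = -9 (k(T) = -8 - 1 = -9)
(U(-2, -4) - 1*10) + k(2)*(-47) = (6*(-2)² - 1*10) - 9*(-47) = (6*4 - 10) + 423 = (24 - 10) + 423 = 14 + 423 = 437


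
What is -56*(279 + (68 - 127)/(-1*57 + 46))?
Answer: -175168/11 ≈ -15924.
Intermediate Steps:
-56*(279 + (68 - 127)/(-1*57 + 46)) = -56*(279 - 59/(-57 + 46)) = -56*(279 - 59/(-11)) = -56*(279 - 59*(-1/11)) = -56*(279 + 59/11) = -56*3128/11 = -175168/11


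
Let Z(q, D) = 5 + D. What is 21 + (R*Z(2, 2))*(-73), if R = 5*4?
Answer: -10199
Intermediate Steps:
R = 20
21 + (R*Z(2, 2))*(-73) = 21 + (20*(5 + 2))*(-73) = 21 + (20*7)*(-73) = 21 + 140*(-73) = 21 - 10220 = -10199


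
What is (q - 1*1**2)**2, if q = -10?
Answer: 121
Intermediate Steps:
(q - 1*1**2)**2 = (-10 - 1*1**2)**2 = (-10 - 1*1)**2 = (-10 - 1)**2 = (-11)**2 = 121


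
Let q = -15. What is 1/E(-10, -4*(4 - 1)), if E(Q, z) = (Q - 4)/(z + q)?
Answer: 27/14 ≈ 1.9286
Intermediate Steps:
E(Q, z) = (-4 + Q)/(-15 + z) (E(Q, z) = (Q - 4)/(z - 15) = (-4 + Q)/(-15 + z))
1/E(-10, -4*(4 - 1)) = 1/((-4 - 10)/(-15 - 4*(4 - 1))) = 1/(-14/(-15 - 4*3)) = 1/(-14/(-15 - 12)) = 1/(-14/(-27)) = 1/(-1/27*(-14)) = 1/(14/27) = 27/14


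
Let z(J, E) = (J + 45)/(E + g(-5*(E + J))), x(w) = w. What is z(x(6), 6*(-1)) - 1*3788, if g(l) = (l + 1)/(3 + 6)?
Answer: -201223/53 ≈ -3796.7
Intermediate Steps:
g(l) = ⅑ + l/9 (g(l) = (1 + l)/9 = (1 + l)*(⅑) = ⅑ + l/9)
z(J, E) = (45 + J)/(⅑ - 5*J/9 + 4*E/9) (z(J, E) = (J + 45)/(E + (⅑ + (-5*(E + J))/9)) = (45 + J)/(E + (⅑ + (-5*E - 5*J)/9)) = (45 + J)/(E + (⅑ + (-5*E/9 - 5*J/9))) = (45 + J)/(E + (⅑ - 5*E/9 - 5*J/9)) = (45 + J)/(⅑ - 5*J/9 + 4*E/9))
z(x(6), 6*(-1)) - 1*3788 = 9*(45 + 6)/(1 - 5*6 + 4*(6*(-1))) - 1*3788 = 9*51/(1 - 30 + 4*(-6)) - 3788 = 9*51/(1 - 30 - 24) - 3788 = 9*51/(-53) - 3788 = 9*(-1/53)*51 - 3788 = -459/53 - 3788 = -201223/53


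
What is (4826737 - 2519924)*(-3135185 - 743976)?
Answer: -8948499023893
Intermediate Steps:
(4826737 - 2519924)*(-3135185 - 743976) = 2306813*(-3879161) = -8948499023893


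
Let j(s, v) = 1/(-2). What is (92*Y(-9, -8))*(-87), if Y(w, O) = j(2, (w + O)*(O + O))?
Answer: 4002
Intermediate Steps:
j(s, v) = -½
Y(w, O) = -½
(92*Y(-9, -8))*(-87) = (92*(-½))*(-87) = -46*(-87) = 4002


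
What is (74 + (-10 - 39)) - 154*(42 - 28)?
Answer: -2131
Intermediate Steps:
(74 + (-10 - 39)) - 154*(42 - 28) = (74 - 49) - 154*14 = 25 - 2156 = -2131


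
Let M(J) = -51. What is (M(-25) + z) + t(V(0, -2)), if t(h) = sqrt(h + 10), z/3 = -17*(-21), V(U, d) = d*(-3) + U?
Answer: 1024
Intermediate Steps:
V(U, d) = U - 3*d (V(U, d) = -3*d + U = U - 3*d)
z = 1071 (z = 3*(-17*(-21)) = 3*357 = 1071)
t(h) = sqrt(10 + h)
(M(-25) + z) + t(V(0, -2)) = (-51 + 1071) + sqrt(10 + (0 - 3*(-2))) = 1020 + sqrt(10 + (0 + 6)) = 1020 + sqrt(10 + 6) = 1020 + sqrt(16) = 1020 + 4 = 1024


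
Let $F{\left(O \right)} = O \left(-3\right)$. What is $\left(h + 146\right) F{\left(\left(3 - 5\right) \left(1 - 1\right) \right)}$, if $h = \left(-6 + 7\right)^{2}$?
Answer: $0$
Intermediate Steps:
$F{\left(O \right)} = - 3 O$
$h = 1$ ($h = 1^{2} = 1$)
$\left(h + 146\right) F{\left(\left(3 - 5\right) \left(1 - 1\right) \right)} = \left(1 + 146\right) \left(- 3 \left(3 - 5\right) \left(1 - 1\right)\right) = 147 \left(- 3 \left(\left(-2\right) 0\right)\right) = 147 \left(\left(-3\right) 0\right) = 147 \cdot 0 = 0$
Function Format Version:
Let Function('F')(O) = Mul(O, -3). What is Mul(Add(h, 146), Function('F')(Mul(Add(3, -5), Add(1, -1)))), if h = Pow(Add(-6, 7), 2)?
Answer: 0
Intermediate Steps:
Function('F')(O) = Mul(-3, O)
h = 1 (h = Pow(1, 2) = 1)
Mul(Add(h, 146), Function('F')(Mul(Add(3, -5), Add(1, -1)))) = Mul(Add(1, 146), Mul(-3, Mul(Add(3, -5), Add(1, -1)))) = Mul(147, Mul(-3, Mul(-2, 0))) = Mul(147, Mul(-3, 0)) = Mul(147, 0) = 0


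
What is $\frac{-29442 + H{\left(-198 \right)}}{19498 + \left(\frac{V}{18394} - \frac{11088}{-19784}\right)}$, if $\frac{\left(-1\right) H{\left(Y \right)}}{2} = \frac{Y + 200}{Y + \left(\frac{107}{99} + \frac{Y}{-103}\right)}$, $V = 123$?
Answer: $- \frac{2662976572160226276}{1763611971379778437} \approx -1.51$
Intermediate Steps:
$H{\left(Y \right)} = - \frac{2 \left(200 + Y\right)}{\frac{107}{99} + \frac{102 Y}{103}}$ ($H{\left(Y \right)} = - 2 \frac{Y + 200}{Y + \left(\frac{107}{99} + \frac{Y}{-103}\right)} = - 2 \frac{200 + Y}{Y + \left(107 \cdot \frac{1}{99} + Y \left(- \frac{1}{103}\right)\right)} = - 2 \frac{200 + Y}{Y - \left(- \frac{107}{99} + \frac{Y}{103}\right)} = - 2 \frac{200 + Y}{\frac{107}{99} + \frac{102 Y}{103}} = - \frac{2 \left(200 + Y\right)}{\frac{107}{99} + \frac{102 Y}{103}}$)
$\frac{-29442 + H{\left(-198 \right)}}{19498 + \left(\frac{V}{18394} - \frac{11088}{-19784}\right)} = \frac{-29442 + \frac{20394 \left(-200 - -198\right)}{11021 + 10098 \left(-198\right)}}{19498 + \left(\frac{123}{18394} - \frac{11088}{-19784}\right)} = \frac{-29442 + \frac{20394 \left(-200 + 198\right)}{11021 - 1999404}}{19498 + \left(123 \cdot \frac{1}{18394} - - \frac{1386}{2473}\right)} = \frac{-29442 + 20394 \frac{1}{-1988383} \left(-2\right)}{19498 + \left(\frac{123}{18394} + \frac{1386}{2473}\right)} = \frac{-29442 + 20394 \left(- \frac{1}{1988383}\right) \left(-2\right)}{19498 + \frac{25798263}{45488362}} = \frac{-29442 + \frac{40788}{1988383}}{\frac{886957880539}{45488362}} = \left(- \frac{58541931498}{1988383}\right) \frac{45488362}{886957880539} = - \frac{2662976572160226276}{1763611971379778437}$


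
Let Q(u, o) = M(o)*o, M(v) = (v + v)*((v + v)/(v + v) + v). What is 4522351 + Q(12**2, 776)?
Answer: 940303855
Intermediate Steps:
M(v) = 2*v*(1 + v) (M(v) = (2*v)*((2*v)/((2*v)) + v) = (2*v)*((2*v)*(1/(2*v)) + v) = (2*v)*(1 + v) = 2*v*(1 + v))
Q(u, o) = 2*o**2*(1 + o) (Q(u, o) = (2*o*(1 + o))*o = 2*o**2*(1 + o))
4522351 + Q(12**2, 776) = 4522351 + 2*776**2*(1 + 776) = 4522351 + 2*602176*777 = 4522351 + 935781504 = 940303855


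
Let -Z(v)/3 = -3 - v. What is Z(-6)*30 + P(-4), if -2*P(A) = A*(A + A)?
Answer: -286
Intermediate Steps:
Z(v) = 9 + 3*v (Z(v) = -3*(-3 - v) = 9 + 3*v)
P(A) = -A² (P(A) = -A*(A + A)/2 = -A*2*A/2 = -A²)
Z(-6)*30 + P(-4) = (9 + 3*(-6))*30 - 1*(-4)² = (9 - 18)*30 - 1*16 = -9*30 - 16 = -270 - 16 = -286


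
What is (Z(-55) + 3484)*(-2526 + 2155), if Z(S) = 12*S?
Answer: -1047704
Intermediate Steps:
(Z(-55) + 3484)*(-2526 + 2155) = (12*(-55) + 3484)*(-2526 + 2155) = (-660 + 3484)*(-371) = 2824*(-371) = -1047704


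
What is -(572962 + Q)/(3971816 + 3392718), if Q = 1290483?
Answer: -1863445/7364534 ≈ -0.25303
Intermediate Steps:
-(572962 + Q)/(3971816 + 3392718) = -(572962 + 1290483)/(3971816 + 3392718) = -1863445/7364534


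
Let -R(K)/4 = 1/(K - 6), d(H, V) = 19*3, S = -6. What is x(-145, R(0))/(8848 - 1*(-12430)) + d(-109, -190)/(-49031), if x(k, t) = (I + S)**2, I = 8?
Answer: -508361/521640809 ≈ -0.00097454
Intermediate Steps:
d(H, V) = 57
R(K) = -4/(-6 + K) (R(K) = -4/(K - 6) = -4/(-6 + K))
x(k, t) = 4 (x(k, t) = (8 - 6)**2 = 2**2 = 4)
x(-145, R(0))/(8848 - 1*(-12430)) + d(-109, -190)/(-49031) = 4/(8848 - 1*(-12430)) + 57/(-49031) = 4/(8848 + 12430) + 57*(-1/49031) = 4/21278 - 57/49031 = 4*(1/21278) - 57/49031 = 2/10639 - 57/49031 = -508361/521640809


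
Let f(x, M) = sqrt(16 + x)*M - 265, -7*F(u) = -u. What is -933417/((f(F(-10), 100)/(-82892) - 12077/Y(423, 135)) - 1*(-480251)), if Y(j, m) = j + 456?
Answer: -724277098173700719069814476/372636079910889755065164449 - 259919126444638800*sqrt(714)/372636079910889755065164449 ≈ -1.9437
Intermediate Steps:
F(u) = u/7 (F(u) = -(-1)*u/7 = u/7)
Y(j, m) = 456 + j
f(x, M) = -265 + M*sqrt(16 + x) (f(x, M) = M*sqrt(16 + x) - 265 = -265 + M*sqrt(16 + x))
-933417/((f(F(-10), 100)/(-82892) - 12077/Y(423, 135)) - 1*(-480251)) = -933417/(((-265 + 100*sqrt(16 + (1/7)*(-10)))/(-82892) - 12077/(456 + 423)) - 1*(-480251)) = -933417/(((-265 + 100*sqrt(16 - 10/7))*(-1/82892) - 12077/879) + 480251) = -933417/(((-265 + 100*sqrt(102/7))*(-1/82892) - 12077*1/879) + 480251) = -933417/(((-265 + 100*(sqrt(714)/7))*(-1/82892) - 12077/879) + 480251) = -933417/(((-265 + 100*sqrt(714)/7)*(-1/82892) - 12077/879) + 480251) = -933417/(((5/1564 - 25*sqrt(714)/145061) - 12077/879) + 480251) = -933417/((-18884033/1374756 - 25*sqrt(714)/145061) + 480251) = -933417/(660209059723/1374756 - 25*sqrt(714)/145061)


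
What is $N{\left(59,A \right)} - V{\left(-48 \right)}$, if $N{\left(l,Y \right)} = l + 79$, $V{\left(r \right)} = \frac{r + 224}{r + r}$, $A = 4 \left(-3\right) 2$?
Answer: $\frac{839}{6} \approx 139.83$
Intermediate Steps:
$A = -24$ ($A = \left(-12\right) 2 = -24$)
$V{\left(r \right)} = \frac{224 + r}{2 r}$
$N{\left(l,Y \right)} = 79 + l$
$N{\left(59,A \right)} - V{\left(-48 \right)} = \left(79 + 59\right) - \frac{224 - 48}{2 \left(-48\right)} = 138 - \frac{1}{2} \left(- \frac{1}{48}\right) 176 = 138 - - \frac{11}{6} = 138 + \frac{11}{6} = \frac{839}{6}$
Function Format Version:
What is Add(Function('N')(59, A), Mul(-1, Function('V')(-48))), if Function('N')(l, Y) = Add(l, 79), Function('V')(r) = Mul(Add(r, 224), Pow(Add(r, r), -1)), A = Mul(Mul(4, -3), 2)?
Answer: Rational(839, 6) ≈ 139.83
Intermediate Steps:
A = -24 (A = Mul(-12, 2) = -24)
Function('V')(r) = Mul(Rational(1, 2), Pow(r, -1), Add(224, r)) (Function('V')(r) = Mul(Add(224, r), Pow(Mul(2, r), -1)) = Mul(Add(224, r), Mul(Rational(1, 2), Pow(r, -1))) = Mul(Rational(1, 2), Pow(r, -1), Add(224, r)))
Function('N')(l, Y) = Add(79, l)
Add(Function('N')(59, A), Mul(-1, Function('V')(-48))) = Add(Add(79, 59), Mul(-1, Mul(Rational(1, 2), Pow(-48, -1), Add(224, -48)))) = Add(138, Mul(-1, Mul(Rational(1, 2), Rational(-1, 48), 176))) = Add(138, Mul(-1, Rational(-11, 6))) = Add(138, Rational(11, 6)) = Rational(839, 6)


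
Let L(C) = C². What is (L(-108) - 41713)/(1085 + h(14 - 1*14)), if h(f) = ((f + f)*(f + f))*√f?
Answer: -30049/1085 ≈ -27.695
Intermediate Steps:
h(f) = 4*f^(5/2) (h(f) = ((2*f)*(2*f))*√f = (4*f²)*√f = 4*f^(5/2))
(L(-108) - 41713)/(1085 + h(14 - 1*14)) = ((-108)² - 41713)/(1085 + 4*(14 - 1*14)^(5/2)) = (11664 - 41713)/(1085 + 4*(14 - 14)^(5/2)) = -30049/(1085 + 4*0^(5/2)) = -30049/(1085 + 4*0) = -30049/(1085 + 0) = -30049/1085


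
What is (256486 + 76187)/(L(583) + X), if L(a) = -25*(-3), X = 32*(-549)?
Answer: -6523/343 ≈ -19.017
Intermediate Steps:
X = -17568
L(a) = 75
(256486 + 76187)/(L(583) + X) = (256486 + 76187)/(75 - 17568) = 332673/(-17493) = 332673*(-1/17493) = -6523/343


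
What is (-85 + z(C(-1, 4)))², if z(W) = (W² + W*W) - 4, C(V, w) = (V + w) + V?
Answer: 6561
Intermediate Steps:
C(V, w) = w + 2*V
z(W) = -4 + 2*W² (z(W) = (W² + W²) - 4 = 2*W² - 4 = -4 + 2*W²)
(-85 + z(C(-1, 4)))² = (-85 + (-4 + 2*(4 + 2*(-1))²))² = (-85 + (-4 + 2*(4 - 2)²))² = (-85 + (-4 + 2*2²))² = (-85 + (-4 + 2*4))² = (-85 + (-4 + 8))² = (-85 + 4)² = (-81)² = 6561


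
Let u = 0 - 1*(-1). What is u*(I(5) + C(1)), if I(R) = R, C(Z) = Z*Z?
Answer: 6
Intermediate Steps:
C(Z) = Z**2
u = 1 (u = 0 + 1 = 1)
u*(I(5) + C(1)) = 1*(5 + 1**2) = 1*(5 + 1) = 1*6 = 6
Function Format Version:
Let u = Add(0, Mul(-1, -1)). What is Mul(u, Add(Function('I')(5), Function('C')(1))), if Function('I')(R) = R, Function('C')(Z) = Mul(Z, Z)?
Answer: 6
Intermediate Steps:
Function('C')(Z) = Pow(Z, 2)
u = 1 (u = Add(0, 1) = 1)
Mul(u, Add(Function('I')(5), Function('C')(1))) = Mul(1, Add(5, Pow(1, 2))) = Mul(1, Add(5, 1)) = Mul(1, 6) = 6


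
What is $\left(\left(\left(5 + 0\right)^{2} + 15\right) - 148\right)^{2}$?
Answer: $11664$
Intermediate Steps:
$\left(\left(\left(5 + 0\right)^{2} + 15\right) - 148\right)^{2} = \left(\left(5^{2} + 15\right) - 148\right)^{2} = \left(\left(25 + 15\right) - 148\right)^{2} = \left(40 - 148\right)^{2} = \left(-108\right)^{2} = 11664$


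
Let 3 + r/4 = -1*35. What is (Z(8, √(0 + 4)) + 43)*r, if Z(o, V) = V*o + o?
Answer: -10184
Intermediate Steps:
r = -152 (r = -12 + 4*(-1*35) = -12 + 4*(-35) = -12 - 140 = -152)
Z(o, V) = o + V*o
(Z(8, √(0 + 4)) + 43)*r = (8*(1 + √(0 + 4)) + 43)*(-152) = (8*(1 + √4) + 43)*(-152) = (8*(1 + 2) + 43)*(-152) = (8*3 + 43)*(-152) = (24 + 43)*(-152) = 67*(-152) = -10184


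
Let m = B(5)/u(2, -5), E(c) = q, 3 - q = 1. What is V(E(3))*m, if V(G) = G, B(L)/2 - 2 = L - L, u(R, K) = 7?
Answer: 8/7 ≈ 1.1429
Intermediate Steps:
q = 2 (q = 3 - 1*1 = 3 - 1 = 2)
B(L) = 4 (B(L) = 4 + 2*(L - L) = 4 + 2*0 = 4 + 0 = 4)
E(c) = 2
m = 4/7 ≈ 0.57143
V(E(3))*m = 2*(4/7) = 8/7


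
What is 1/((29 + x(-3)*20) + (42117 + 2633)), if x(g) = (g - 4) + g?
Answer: 1/44579 ≈ 2.2432e-5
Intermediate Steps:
x(g) = -4 + 2*g (x(g) = (-4 + g) + g = -4 + 2*g)
1/((29 + x(-3)*20) + (42117 + 2633)) = 1/((29 + (-4 + 2*(-3))*20) + (42117 + 2633)) = 1/((29 + (-4 - 6)*20) + 44750) = 1/((29 - 10*20) + 44750) = 1/((29 - 200) + 44750) = 1/(-171 + 44750) = 1/44579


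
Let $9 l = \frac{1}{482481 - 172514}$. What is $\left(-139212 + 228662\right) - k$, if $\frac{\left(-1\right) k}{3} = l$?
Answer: $\frac{83179644451}{929901} \approx 89450.0$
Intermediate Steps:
$l = \frac{1}{2789703}$ ($l = \frac{1}{9 \left(482481 - 172514\right)} = \frac{1}{9 \cdot 309967} = \frac{1}{9} \cdot \frac{1}{309967} = \frac{1}{2789703} \approx 3.5846 \cdot 10^{-7}$)
$k = - \frac{1}{929901}$ ($k = \left(-3\right) \frac{1}{2789703} = - \frac{1}{929901} \approx -1.0754 \cdot 10^{-6}$)
$\left(-139212 + 228662\right) - k = \left(-139212 + 228662\right) - - \frac{1}{929901} = 89450 + \frac{1}{929901} = \frac{83179644451}{929901}$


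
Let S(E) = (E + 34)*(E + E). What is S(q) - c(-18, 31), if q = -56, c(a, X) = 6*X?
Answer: 2278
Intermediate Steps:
S(E) = 2*E*(34 + E) (S(E) = (34 + E)*(2*E) = 2*E*(34 + E))
S(q) - c(-18, 31) = 2*(-56)*(34 - 56) - 6*31 = 2*(-56)*(-22) - 1*186 = 2464 - 186 = 2278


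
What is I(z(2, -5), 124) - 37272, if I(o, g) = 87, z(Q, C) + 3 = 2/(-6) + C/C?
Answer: -37185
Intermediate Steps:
z(Q, C) = -7/3 (z(Q, C) = -3 + (2/(-6) + C/C) = -3 + (2*(-⅙) + 1) = -3 + (-⅓ + 1) = -3 + ⅔ = -7/3)
I(z(2, -5), 124) - 37272 = 87 - 37272 = -37185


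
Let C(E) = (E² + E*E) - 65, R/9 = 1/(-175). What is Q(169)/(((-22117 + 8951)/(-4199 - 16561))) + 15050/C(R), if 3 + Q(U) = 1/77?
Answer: -238381261334950/1008947780533 ≈ -236.27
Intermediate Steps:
R = -9/175 (R = 9/(-175) = 9*(-1/175) = -9/175 ≈ -0.051429)
Q(U) = -230/77 (Q(U) = -3 + 1/77 = -230/77)
C(E) = -65 + 2*E² (C(E) = (E² + E²) - 65 = 2*E² - 65 = -65 + 2*E²)
Q(169)/(((-22117 + 8951)/(-4199 - 16561))) + 15050/C(R) = -230*(-4199 - 16561)/(-22117 + 8951)/77 + 15050/(-65 + 2*(-9/175)²) = -230/(77*((-13166/(-20760)))) + 15050/(-65 + 2*(81/30625)) = -230/(77*((-13166*(-1/20760)))) + 15050/(-65 + 162/30625) = -230/(77*6583/10380) + 15050/(-1990463/30625) = -230/77*10380/6583 + 15050*(-30625/1990463) = -2387400/506891 - 460906250/1990463 = -238381261334950/1008947780533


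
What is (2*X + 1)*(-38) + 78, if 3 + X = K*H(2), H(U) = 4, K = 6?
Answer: -1556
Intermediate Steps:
X = 21 (X = -3 + 6*4 = -3 + 24 = 21)
(2*X + 1)*(-38) + 78 = (2*21 + 1)*(-38) + 78 = (42 + 1)*(-38) + 78 = 43*(-38) + 78 = -1634 + 78 = -1556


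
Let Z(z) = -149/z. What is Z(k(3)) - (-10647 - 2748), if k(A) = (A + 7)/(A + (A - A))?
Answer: 133503/10 ≈ 13350.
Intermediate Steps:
k(A) = (7 + A)/A (k(A) = (7 + A)/(A + 0) = (7 + A)/A)
Z(k(3)) - (-10647 - 2748) = -149*3/(7 + 3) - (-10647 - 2748) = -149/((⅓)*10) - 1*(-13395) = -149/10/3 + 13395 = -149*3/10 + 13395 = -447/10 + 13395 = 133503/10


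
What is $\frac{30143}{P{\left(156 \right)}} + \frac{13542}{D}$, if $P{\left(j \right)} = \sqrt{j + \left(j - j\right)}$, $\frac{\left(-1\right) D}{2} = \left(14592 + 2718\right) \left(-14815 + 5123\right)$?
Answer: $\frac{2257}{55922840} + \frac{30143 \sqrt{39}}{78} \approx 2413.4$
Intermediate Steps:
$D = 335537040$ ($D = - 2 \left(14592 + 2718\right) \left(-14815 + 5123\right) = - 2 \cdot 17310 \left(-9692\right) = \left(-2\right) \left(-167768520\right) = 335537040$)
$P{\left(j \right)} = \sqrt{j}$ ($P{\left(j \right)} = \sqrt{j + 0} = \sqrt{j}$)
$\frac{30143}{P{\left(156 \right)}} + \frac{13542}{D} = \frac{30143}{\sqrt{156}} + \frac{13542}{335537040} = \frac{30143}{2 \sqrt{39}} + 13542 \cdot \frac{1}{335537040} = 30143 \frac{\sqrt{39}}{78} + \frac{2257}{55922840} = \frac{30143 \sqrt{39}}{78} + \frac{2257}{55922840} = \frac{2257}{55922840} + \frac{30143 \sqrt{39}}{78}$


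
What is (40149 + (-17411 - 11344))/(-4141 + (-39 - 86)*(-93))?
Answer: 5697/3742 ≈ 1.5224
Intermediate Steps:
(40149 + (-17411 - 11344))/(-4141 + (-39 - 86)*(-93)) = (40149 - 28755)/(-4141 - 125*(-93)) = 11394/(-4141 + 11625) = 11394/7484 = 11394*(1/7484) = 5697/3742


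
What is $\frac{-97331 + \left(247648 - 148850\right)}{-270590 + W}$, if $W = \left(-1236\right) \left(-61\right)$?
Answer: $- \frac{1467}{195194} \approx -0.0075156$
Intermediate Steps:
$W = 75396$
$\frac{-97331 + \left(247648 - 148850\right)}{-270590 + W} = \frac{-97331 + \left(247648 - 148850\right)}{-270590 + 75396} = \frac{-97331 + 98798}{-195194} = 1467 \left(- \frac{1}{195194}\right) = - \frac{1467}{195194}$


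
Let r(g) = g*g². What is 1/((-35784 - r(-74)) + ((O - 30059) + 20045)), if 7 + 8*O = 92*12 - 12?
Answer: 8/2876493 ≈ 2.7812e-6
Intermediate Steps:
O = 1085/8 (O = -7/8 + (92*12 - 12)/8 = -7/8 + (1104 - 12)/8 = -7/8 + (⅛)*1092 = -7/8 + 273/2 = 1085/8 ≈ 135.63)
r(g) = g³
1/((-35784 - r(-74)) + ((O - 30059) + 20045)) = 1/((-35784 - 1*(-74)³) + ((1085/8 - 30059) + 20045)) = 1/((-35784 - 1*(-405224)) + (-239387/8 + 20045)) = 1/((-35784 + 405224) - 79027/8) = 1/(369440 - 79027/8) = 1/(2876493/8) = 8/2876493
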